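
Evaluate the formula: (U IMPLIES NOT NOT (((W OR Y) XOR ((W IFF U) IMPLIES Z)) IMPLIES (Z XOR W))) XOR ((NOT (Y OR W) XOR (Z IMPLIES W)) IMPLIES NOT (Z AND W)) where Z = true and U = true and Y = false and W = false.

false

W OR Y = false OR false = false
W IFF U = false IFF true = false
(W IFF U) IMPLIES Z = false IMPLIES true = true
(W OR Y) XOR ((W IFF U) IMPLIES Z) = false XOR true = true
Z XOR W = true XOR false = true
((W OR Y) XOR ((W IFF U) IMPLIES Z)) IMPLIES (Z XOR W) = true IMPLIES true = true
NOT (((W OR Y) XOR ((W IFF U) IMPLIES Z)) IMPLIES (Z XOR W)) = NOT true = false
NOT NOT (((W OR Y) XOR ((W IFF U) IMPLIES Z)) IMPLIES (Z XOR W)) = NOT false = true
U IMPLIES NOT NOT (((W OR Y) XOR ((W IFF U) IMPLIES Z)) IMPLIES (Z XOR W)) = true IMPLIES true = true
Y OR W = false OR false = false
NOT (Y OR W) = NOT false = true
Z IMPLIES W = true IMPLIES false = false
NOT (Y OR W) XOR (Z IMPLIES W) = true XOR false = true
Z AND W = true AND false = false
NOT (Z AND W) = NOT false = true
(NOT (Y OR W) XOR (Z IMPLIES W)) IMPLIES NOT (Z AND W) = true IMPLIES true = true
(U IMPLIES NOT NOT (((W OR Y) XOR ((W IFF U) IMPLIES Z)) IMPLIES (Z XOR W))) XOR ((NOT (Y OR W) XOR (Z IMPLIES W)) IMPLIES NOT (Z AND W)) = true XOR true = false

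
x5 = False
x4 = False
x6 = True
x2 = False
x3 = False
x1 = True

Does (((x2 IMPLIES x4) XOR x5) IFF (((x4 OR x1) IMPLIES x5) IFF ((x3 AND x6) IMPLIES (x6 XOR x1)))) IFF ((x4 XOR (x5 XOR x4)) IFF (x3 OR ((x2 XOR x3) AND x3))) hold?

Substituting x5=False, x4=False, x6=True, x2=False, x3=False, x1=True:
x2 IMPLIES x4 = False IMPLIES False = True
(x2 IMPLIES x4) XOR x5 = True XOR False = True
x4 OR x1 = False OR True = True
(x4 OR x1) IMPLIES x5 = True IMPLIES False = False
x3 AND x6 = False AND True = False
x6 XOR x1 = True XOR True = False
(x3 AND x6) IMPLIES (x6 XOR x1) = False IMPLIES False = True
((x4 OR x1) IMPLIES x5) IFF ((x3 AND x6) IMPLIES (x6 XOR x1)) = False IFF True = False
((x2 IMPLIES x4) XOR x5) IFF (((x4 OR x1) IMPLIES x5) IFF ((x3 AND x6) IMPLIES (x6 XOR x1))) = True IFF False = False
x5 XOR x4 = False XOR False = False
x4 XOR (x5 XOR x4) = False XOR False = False
x2 XOR x3 = False XOR False = False
(x2 XOR x3) AND x3 = False AND False = False
x3 OR ((x2 XOR x3) AND x3) = False OR False = False
(x4 XOR (x5 XOR x4)) IFF (x3 OR ((x2 XOR x3) AND x3)) = False IFF False = True
(((x2 IMPLIES x4) XOR x5) IFF (((x4 OR x1) IMPLIES x5) IFF ((x3 AND x6) IMPLIES (x6 XOR x1)))) IFF ((x4 XOR (x5 XOR x4)) IFF (x3 OR ((x2 XOR x3) AND x3))) = False IFF True = False

False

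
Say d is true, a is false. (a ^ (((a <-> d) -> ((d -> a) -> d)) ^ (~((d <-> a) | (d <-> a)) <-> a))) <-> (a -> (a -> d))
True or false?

a <-> d = F <-> T = F
d -> a = T -> F = F
(d -> a) -> d = F -> T = T
(a <-> d) -> ((d -> a) -> d) = F -> T = T
d <-> a = T <-> F = F
d <-> a = T <-> F = F
(d <-> a) | (d <-> a) = F | F = F
~((d <-> a) | (d <-> a)) = ~F = T
~((d <-> a) | (d <-> a)) <-> a = T <-> F = F
((a <-> d) -> ((d -> a) -> d)) ^ (~((d <-> a) | (d <-> a)) <-> a) = T ^ F = T
a ^ (((a <-> d) -> ((d -> a) -> d)) ^ (~((d <-> a) | (d <-> a)) <-> a)) = F ^ T = T
a -> d = F -> T = T
a -> (a -> d) = F -> T = T
(a ^ (((a <-> d) -> ((d -> a) -> d)) ^ (~((d <-> a) | (d <-> a)) <-> a))) <-> (a -> (a -> d)) = T <-> T = T

T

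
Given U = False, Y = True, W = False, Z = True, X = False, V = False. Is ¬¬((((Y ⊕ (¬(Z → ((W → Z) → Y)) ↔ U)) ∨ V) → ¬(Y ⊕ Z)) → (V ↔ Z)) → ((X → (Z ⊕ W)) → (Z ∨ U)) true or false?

W → Z = False → True = True
(W → Z) → Y = True → True = True
Z → ((W → Z) → Y) = True → True = True
¬(Z → ((W → Z) → Y)) = ¬True = False
¬(Z → ((W → Z) → Y)) ↔ U = False ↔ False = True
Y ⊕ (¬(Z → ((W → Z) → Y)) ↔ U) = True ⊕ True = False
(Y ⊕ (¬(Z → ((W → Z) → Y)) ↔ U)) ∨ V = False ∨ False = False
Y ⊕ Z = True ⊕ True = False
¬(Y ⊕ Z) = ¬False = True
((Y ⊕ (¬(Z → ((W → Z) → Y)) ↔ U)) ∨ V) → ¬(Y ⊕ Z) = False → True = True
V ↔ Z = False ↔ True = False
(((Y ⊕ (¬(Z → ((W → Z) → Y)) ↔ U)) ∨ V) → ¬(Y ⊕ Z)) → (V ↔ Z) = True → False = False
¬((((Y ⊕ (¬(Z → ((W → Z) → Y)) ↔ U)) ∨ V) → ¬(Y ⊕ Z)) → (V ↔ Z)) = ¬False = True
¬¬((((Y ⊕ (¬(Z → ((W → Z) → Y)) ↔ U)) ∨ V) → ¬(Y ⊕ Z)) → (V ↔ Z)) = ¬True = False
Z ⊕ W = True ⊕ False = True
X → (Z ⊕ W) = False → True = True
Z ∨ U = True ∨ False = True
(X → (Z ⊕ W)) → (Z ∨ U) = True → True = True
¬¬((((Y ⊕ (¬(Z → ((W → Z) → Y)) ↔ U)) ∨ V) → ¬(Y ⊕ Z)) → (V ↔ Z)) → ((X → (Z ⊕ W)) → (Z ∨ U)) = False → True = True

True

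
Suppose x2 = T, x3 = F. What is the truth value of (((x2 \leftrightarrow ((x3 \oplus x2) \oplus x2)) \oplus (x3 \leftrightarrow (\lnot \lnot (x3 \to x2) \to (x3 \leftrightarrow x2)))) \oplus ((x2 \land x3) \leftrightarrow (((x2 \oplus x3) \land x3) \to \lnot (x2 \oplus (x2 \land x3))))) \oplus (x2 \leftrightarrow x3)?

T

x3 \oplus x2 = F \oplus T = T
(x3 \oplus x2) \oplus x2 = T \oplus T = F
x2 \leftrightarrow ((x3 \oplus x2) \oplus x2) = T \leftrightarrow F = F
x3 \to x2 = F \to T = T
\lnot (x3 \to x2) = \lnot T = F
\lnot \lnot (x3 \to x2) = \lnot F = T
x3 \leftrightarrow x2 = F \leftrightarrow T = F
\lnot \lnot (x3 \to x2) \to (x3 \leftrightarrow x2) = T \to F = F
x3 \leftrightarrow (\lnot \lnot (x3 \to x2) \to (x3 \leftrightarrow x2)) = F \leftrightarrow F = T
(x2 \leftrightarrow ((x3 \oplus x2) \oplus x2)) \oplus (x3 \leftrightarrow (\lnot \lnot (x3 \to x2) \to (x3 \leftrightarrow x2))) = F \oplus T = T
x2 \land x3 = T \land F = F
x2 \oplus x3 = T \oplus F = T
(x2 \oplus x3) \land x3 = T \land F = F
x2 \land x3 = T \land F = F
x2 \oplus (x2 \land x3) = T \oplus F = T
\lnot (x2 \oplus (x2 \land x3)) = \lnot T = F
((x2 \oplus x3) \land x3) \to \lnot (x2 \oplus (x2 \land x3)) = F \to F = T
(x2 \land x3) \leftrightarrow (((x2 \oplus x3) \land x3) \to \lnot (x2 \oplus (x2 \land x3))) = F \leftrightarrow T = F
((x2 \leftrightarrow ((x3 \oplus x2) \oplus x2)) \oplus (x3 \leftrightarrow (\lnot \lnot (x3 \to x2) \to (x3 \leftrightarrow x2)))) \oplus ((x2 \land x3) \leftrightarrow (((x2 \oplus x3) \land x3) \to \lnot (x2 \oplus (x2 \land x3)))) = T \oplus F = T
x2 \leftrightarrow x3 = T \leftrightarrow F = F
(((x2 \leftrightarrow ((x3 \oplus x2) \oplus x2)) \oplus (x3 \leftrightarrow (\lnot \lnot (x3 \to x2) \to (x3 \leftrightarrow x2)))) \oplus ((x2 \land x3) \leftrightarrow (((x2 \oplus x3) \land x3) \to \lnot (x2 \oplus (x2 \land x3))))) \oplus (x2 \leftrightarrow x3) = T \oplus F = T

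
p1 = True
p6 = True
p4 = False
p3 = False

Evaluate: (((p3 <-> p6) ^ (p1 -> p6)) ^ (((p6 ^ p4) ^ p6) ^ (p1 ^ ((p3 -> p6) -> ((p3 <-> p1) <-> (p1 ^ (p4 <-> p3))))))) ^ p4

True

p3 <-> p6 = False <-> True = False
p1 -> p6 = True -> True = True
(p3 <-> p6) ^ (p1 -> p6) = False ^ True = True
p6 ^ p4 = True ^ False = True
(p6 ^ p4) ^ p6 = True ^ True = False
p3 -> p6 = False -> True = True
p3 <-> p1 = False <-> True = False
p4 <-> p3 = False <-> False = True
p1 ^ (p4 <-> p3) = True ^ True = False
(p3 <-> p1) <-> (p1 ^ (p4 <-> p3)) = False <-> False = True
(p3 -> p6) -> ((p3 <-> p1) <-> (p1 ^ (p4 <-> p3))) = True -> True = True
p1 ^ ((p3 -> p6) -> ((p3 <-> p1) <-> (p1 ^ (p4 <-> p3)))) = True ^ True = False
((p6 ^ p4) ^ p6) ^ (p1 ^ ((p3 -> p6) -> ((p3 <-> p1) <-> (p1 ^ (p4 <-> p3))))) = False ^ False = False
((p3 <-> p6) ^ (p1 -> p6)) ^ (((p6 ^ p4) ^ p6) ^ (p1 ^ ((p3 -> p6) -> ((p3 <-> p1) <-> (p1 ^ (p4 <-> p3)))))) = True ^ False = True
(((p3 <-> p6) ^ (p1 -> p6)) ^ (((p6 ^ p4) ^ p6) ^ (p1 ^ ((p3 -> p6) -> ((p3 <-> p1) <-> (p1 ^ (p4 <-> p3))))))) ^ p4 = True ^ False = True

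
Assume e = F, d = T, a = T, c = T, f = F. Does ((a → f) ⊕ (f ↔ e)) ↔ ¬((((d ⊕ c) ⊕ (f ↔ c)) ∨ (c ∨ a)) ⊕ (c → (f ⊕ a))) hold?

T

a → f = T → F = F
f ↔ e = F ↔ F = T
(a → f) ⊕ (f ↔ e) = F ⊕ T = T
d ⊕ c = T ⊕ T = F
f ↔ c = F ↔ T = F
(d ⊕ c) ⊕ (f ↔ c) = F ⊕ F = F
c ∨ a = T ∨ T = T
((d ⊕ c) ⊕ (f ↔ c)) ∨ (c ∨ a) = F ∨ T = T
f ⊕ a = F ⊕ T = T
c → (f ⊕ a) = T → T = T
(((d ⊕ c) ⊕ (f ↔ c)) ∨ (c ∨ a)) ⊕ (c → (f ⊕ a)) = T ⊕ T = F
¬((((d ⊕ c) ⊕ (f ↔ c)) ∨ (c ∨ a)) ⊕ (c → (f ⊕ a))) = ¬F = T
((a → f) ⊕ (f ↔ e)) ↔ ¬((((d ⊕ c) ⊕ (f ↔ c)) ∨ (c ∨ a)) ⊕ (c → (f ⊕ a))) = T ↔ T = T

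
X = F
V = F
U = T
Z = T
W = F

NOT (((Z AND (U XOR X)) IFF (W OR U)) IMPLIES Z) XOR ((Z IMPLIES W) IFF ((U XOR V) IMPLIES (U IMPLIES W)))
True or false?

T

Substituting X=F, V=F, U=T, Z=T, W=F:
U XOR X = T XOR F = T
Z AND (U XOR X) = T AND T = T
W OR U = F OR T = T
(Z AND (U XOR X)) IFF (W OR U) = T IFF T = T
((Z AND (U XOR X)) IFF (W OR U)) IMPLIES Z = T IMPLIES T = T
NOT (((Z AND (U XOR X)) IFF (W OR U)) IMPLIES Z) = NOT T = F
Z IMPLIES W = T IMPLIES F = F
U XOR V = T XOR F = T
U IMPLIES W = T IMPLIES F = F
(U XOR V) IMPLIES (U IMPLIES W) = T IMPLIES F = F
(Z IMPLIES W) IFF ((U XOR V) IMPLIES (U IMPLIES W)) = F IFF F = T
NOT (((Z AND (U XOR X)) IFF (W OR U)) IMPLIES Z) XOR ((Z IMPLIES W) IFF ((U XOR V) IMPLIES (U IMPLIES W))) = F XOR T = T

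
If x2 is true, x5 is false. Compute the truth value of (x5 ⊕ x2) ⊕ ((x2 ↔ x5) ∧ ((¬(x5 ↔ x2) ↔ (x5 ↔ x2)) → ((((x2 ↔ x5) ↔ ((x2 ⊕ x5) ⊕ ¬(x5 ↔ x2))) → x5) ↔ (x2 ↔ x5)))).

x5 ⊕ x2 = F ⊕ T = T
x2 ↔ x5 = T ↔ F = F
x5 ↔ x2 = F ↔ T = F
¬(x5 ↔ x2) = ¬F = T
x5 ↔ x2 = F ↔ T = F
¬(x5 ↔ x2) ↔ (x5 ↔ x2) = T ↔ F = F
x2 ↔ x5 = T ↔ F = F
x2 ⊕ x5 = T ⊕ F = T
x5 ↔ x2 = F ↔ T = F
¬(x5 ↔ x2) = ¬F = T
(x2 ⊕ x5) ⊕ ¬(x5 ↔ x2) = T ⊕ T = F
(x2 ↔ x5) ↔ ((x2 ⊕ x5) ⊕ ¬(x5 ↔ x2)) = F ↔ F = T
((x2 ↔ x5) ↔ ((x2 ⊕ x5) ⊕ ¬(x5 ↔ x2))) → x5 = T → F = F
x2 ↔ x5 = T ↔ F = F
(((x2 ↔ x5) ↔ ((x2 ⊕ x5) ⊕ ¬(x5 ↔ x2))) → x5) ↔ (x2 ↔ x5) = F ↔ F = T
(¬(x5 ↔ x2) ↔ (x5 ↔ x2)) → ((((x2 ↔ x5) ↔ ((x2 ⊕ x5) ⊕ ¬(x5 ↔ x2))) → x5) ↔ (x2 ↔ x5)) = F → T = T
(x2 ↔ x5) ∧ ((¬(x5 ↔ x2) ↔ (x5 ↔ x2)) → ((((x2 ↔ x5) ↔ ((x2 ⊕ x5) ⊕ ¬(x5 ↔ x2))) → x5) ↔ (x2 ↔ x5))) = F ∧ T = F
(x5 ⊕ x2) ⊕ ((x2 ↔ x5) ∧ ((¬(x5 ↔ x2) ↔ (x5 ↔ x2)) → ((((x2 ↔ x5) ↔ ((x2 ⊕ x5) ⊕ ¬(x5 ↔ x2))) → x5) ↔ (x2 ↔ x5)))) = T ⊕ F = T

T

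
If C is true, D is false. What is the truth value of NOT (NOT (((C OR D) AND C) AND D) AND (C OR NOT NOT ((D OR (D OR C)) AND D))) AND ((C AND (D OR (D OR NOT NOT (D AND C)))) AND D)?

False

C OR D = True OR False = True
(C OR D) AND C = True AND True = True
((C OR D) AND C) AND D = True AND False = False
NOT (((C OR D) AND C) AND D) = NOT False = True
D OR C = False OR True = True
D OR (D OR C) = False OR True = True
(D OR (D OR C)) AND D = True AND False = False
NOT ((D OR (D OR C)) AND D) = NOT False = True
NOT NOT ((D OR (D OR C)) AND D) = NOT True = False
C OR NOT NOT ((D OR (D OR C)) AND D) = True OR False = True
NOT (((C OR D) AND C) AND D) AND (C OR NOT NOT ((D OR (D OR C)) AND D)) = True AND True = True
NOT (NOT (((C OR D) AND C) AND D) AND (C OR NOT NOT ((D OR (D OR C)) AND D))) = NOT True = False
D AND C = False AND True = False
NOT (D AND C) = NOT False = True
NOT NOT (D AND C) = NOT True = False
D OR NOT NOT (D AND C) = False OR False = False
D OR (D OR NOT NOT (D AND C)) = False OR False = False
C AND (D OR (D OR NOT NOT (D AND C))) = True AND False = False
(C AND (D OR (D OR NOT NOT (D AND C)))) AND D = False AND False = False
NOT (NOT (((C OR D) AND C) AND D) AND (C OR NOT NOT ((D OR (D OR C)) AND D))) AND ((C AND (D OR (D OR NOT NOT (D AND C)))) AND D) = False AND False = False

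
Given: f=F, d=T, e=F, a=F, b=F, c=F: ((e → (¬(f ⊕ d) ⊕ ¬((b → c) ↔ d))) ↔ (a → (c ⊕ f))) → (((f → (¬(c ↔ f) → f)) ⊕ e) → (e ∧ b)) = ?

F

Substituting f=F, d=T, e=F, a=F, b=F, c=F:
f ⊕ d = F ⊕ T = T
¬(f ⊕ d) = ¬T = F
b → c = F → F = T
(b → c) ↔ d = T ↔ T = T
¬((b → c) ↔ d) = ¬T = F
¬(f ⊕ d) ⊕ ¬((b → c) ↔ d) = F ⊕ F = F
e → (¬(f ⊕ d) ⊕ ¬((b → c) ↔ d)) = F → F = T
c ⊕ f = F ⊕ F = F
a → (c ⊕ f) = F → F = T
(e → (¬(f ⊕ d) ⊕ ¬((b → c) ↔ d))) ↔ (a → (c ⊕ f)) = T ↔ T = T
c ↔ f = F ↔ F = T
¬(c ↔ f) = ¬T = F
¬(c ↔ f) → f = F → F = T
f → (¬(c ↔ f) → f) = F → T = T
(f → (¬(c ↔ f) → f)) ⊕ e = T ⊕ F = T
e ∧ b = F ∧ F = F
((f → (¬(c ↔ f) → f)) ⊕ e) → (e ∧ b) = T → F = F
((e → (¬(f ⊕ d) ⊕ ¬((b → c) ↔ d))) ↔ (a → (c ⊕ f))) → (((f → (¬(c ↔ f) → f)) ⊕ e) → (e ∧ b)) = T → F = F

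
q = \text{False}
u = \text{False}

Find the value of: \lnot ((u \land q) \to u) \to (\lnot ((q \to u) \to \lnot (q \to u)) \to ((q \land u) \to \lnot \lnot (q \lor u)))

\text{True}

u \land q = \text{False} \land \text{False} = \text{False}
(u \land q) \to u = \text{False} \to \text{False} = \text{True}
\lnot ((u \land q) \to u) = \lnot \text{True} = \text{False}
q \to u = \text{False} \to \text{False} = \text{True}
q \to u = \text{False} \to \text{False} = \text{True}
\lnot (q \to u) = \lnot \text{True} = \text{False}
(q \to u) \to \lnot (q \to u) = \text{True} \to \text{False} = \text{False}
\lnot ((q \to u) \to \lnot (q \to u)) = \lnot \text{False} = \text{True}
q \land u = \text{False} \land \text{False} = \text{False}
q \lor u = \text{False} \lor \text{False} = \text{False}
\lnot (q \lor u) = \lnot \text{False} = \text{True}
\lnot \lnot (q \lor u) = \lnot \text{True} = \text{False}
(q \land u) \to \lnot \lnot (q \lor u) = \text{False} \to \text{False} = \text{True}
\lnot ((q \to u) \to \lnot (q \to u)) \to ((q \land u) \to \lnot \lnot (q \lor u)) = \text{True} \to \text{True} = \text{True}
\lnot ((u \land q) \to u) \to (\lnot ((q \to u) \to \lnot (q \to u)) \to ((q \land u) \to \lnot \lnot (q \lor u))) = \text{False} \to \text{True} = \text{True}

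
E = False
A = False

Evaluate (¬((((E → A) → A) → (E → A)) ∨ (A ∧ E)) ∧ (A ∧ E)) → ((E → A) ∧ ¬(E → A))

True

E → A = False → False = True
(E → A) → A = True → False = False
E → A = False → False = True
((E → A) → A) → (E → A) = False → True = True
A ∧ E = False ∧ False = False
(((E → A) → A) → (E → A)) ∨ (A ∧ E) = True ∨ False = True
¬((((E → A) → A) → (E → A)) ∨ (A ∧ E)) = ¬True = False
A ∧ E = False ∧ False = False
¬((((E → A) → A) → (E → A)) ∨ (A ∧ E)) ∧ (A ∧ E) = False ∧ False = False
E → A = False → False = True
E → A = False → False = True
¬(E → A) = ¬True = False
(E → A) ∧ ¬(E → A) = True ∧ False = False
(¬((((E → A) → A) → (E → A)) ∨ (A ∧ E)) ∧ (A ∧ E)) → ((E → A) ∧ ¬(E → A)) = False → False = True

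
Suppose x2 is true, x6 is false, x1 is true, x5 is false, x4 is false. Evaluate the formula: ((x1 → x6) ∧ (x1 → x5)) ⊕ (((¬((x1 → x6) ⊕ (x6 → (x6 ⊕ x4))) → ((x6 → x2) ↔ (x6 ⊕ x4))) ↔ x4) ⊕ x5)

x1 → x6 = T → F = F
x1 → x5 = T → F = F
(x1 → x6) ∧ (x1 → x5) = F ∧ F = F
x1 → x6 = T → F = F
x6 ⊕ x4 = F ⊕ F = F
x6 → (x6 ⊕ x4) = F → F = T
(x1 → x6) ⊕ (x6 → (x6 ⊕ x4)) = F ⊕ T = T
¬((x1 → x6) ⊕ (x6 → (x6 ⊕ x4))) = ¬T = F
x6 → x2 = F → T = T
x6 ⊕ x4 = F ⊕ F = F
(x6 → x2) ↔ (x6 ⊕ x4) = T ↔ F = F
¬((x1 → x6) ⊕ (x6 → (x6 ⊕ x4))) → ((x6 → x2) ↔ (x6 ⊕ x4)) = F → F = T
(¬((x1 → x6) ⊕ (x6 → (x6 ⊕ x4))) → ((x6 → x2) ↔ (x6 ⊕ x4))) ↔ x4 = T ↔ F = F
((¬((x1 → x6) ⊕ (x6 → (x6 ⊕ x4))) → ((x6 → x2) ↔ (x6 ⊕ x4))) ↔ x4) ⊕ x5 = F ⊕ F = F
((x1 → x6) ∧ (x1 → x5)) ⊕ (((¬((x1 → x6) ⊕ (x6 → (x6 ⊕ x4))) → ((x6 → x2) ↔ (x6 ⊕ x4))) ↔ x4) ⊕ x5) = F ⊕ F = F

F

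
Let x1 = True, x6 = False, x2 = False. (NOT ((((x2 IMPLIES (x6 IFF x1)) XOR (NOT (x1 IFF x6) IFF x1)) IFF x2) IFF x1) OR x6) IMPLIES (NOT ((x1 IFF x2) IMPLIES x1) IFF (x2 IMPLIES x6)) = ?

Substituting x1=True, x6=False, x2=False:
x6 IFF x1 = False IFF True = False
x2 IMPLIES (x6 IFF x1) = False IMPLIES False = True
x1 IFF x6 = True IFF False = False
NOT (x1 IFF x6) = NOT False = True
NOT (x1 IFF x6) IFF x1 = True IFF True = True
(x2 IMPLIES (x6 IFF x1)) XOR (NOT (x1 IFF x6) IFF x1) = True XOR True = False
((x2 IMPLIES (x6 IFF x1)) XOR (NOT (x1 IFF x6) IFF x1)) IFF x2 = False IFF False = True
(((x2 IMPLIES (x6 IFF x1)) XOR (NOT (x1 IFF x6) IFF x1)) IFF x2) IFF x1 = True IFF True = True
NOT ((((x2 IMPLIES (x6 IFF x1)) XOR (NOT (x1 IFF x6) IFF x1)) IFF x2) IFF x1) = NOT True = False
NOT ((((x2 IMPLIES (x6 IFF x1)) XOR (NOT (x1 IFF x6) IFF x1)) IFF x2) IFF x1) OR x6 = False OR False = False
x1 IFF x2 = True IFF False = False
(x1 IFF x2) IMPLIES x1 = False IMPLIES True = True
NOT ((x1 IFF x2) IMPLIES x1) = NOT True = False
x2 IMPLIES x6 = False IMPLIES False = True
NOT ((x1 IFF x2) IMPLIES x1) IFF (x2 IMPLIES x6) = False IFF True = False
(NOT ((((x2 IMPLIES (x6 IFF x1)) XOR (NOT (x1 IFF x6) IFF x1)) IFF x2) IFF x1) OR x6) IMPLIES (NOT ((x1 IFF x2) IMPLIES x1) IFF (x2 IMPLIES x6)) = False IMPLIES False = True

True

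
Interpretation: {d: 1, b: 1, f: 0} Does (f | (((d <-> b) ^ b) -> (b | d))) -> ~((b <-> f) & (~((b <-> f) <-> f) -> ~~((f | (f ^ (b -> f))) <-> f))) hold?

Substituting d=1, b=1, f=0:
d <-> b = 1 <-> 1 = 1
(d <-> b) ^ b = 1 ^ 1 = 0
b | d = 1 | 1 = 1
((d <-> b) ^ b) -> (b | d) = 0 -> 1 = 1
f | (((d <-> b) ^ b) -> (b | d)) = 0 | 1 = 1
b <-> f = 1 <-> 0 = 0
b <-> f = 1 <-> 0 = 0
(b <-> f) <-> f = 0 <-> 0 = 1
~((b <-> f) <-> f) = ~1 = 0
b -> f = 1 -> 0 = 0
f ^ (b -> f) = 0 ^ 0 = 0
f | (f ^ (b -> f)) = 0 | 0 = 0
(f | (f ^ (b -> f))) <-> f = 0 <-> 0 = 1
~((f | (f ^ (b -> f))) <-> f) = ~1 = 0
~~((f | (f ^ (b -> f))) <-> f) = ~0 = 1
~((b <-> f) <-> f) -> ~~((f | (f ^ (b -> f))) <-> f) = 0 -> 1 = 1
(b <-> f) & (~((b <-> f) <-> f) -> ~~((f | (f ^ (b -> f))) <-> f)) = 0 & 1 = 0
~((b <-> f) & (~((b <-> f) <-> f) -> ~~((f | (f ^ (b -> f))) <-> f))) = ~0 = 1
(f | (((d <-> b) ^ b) -> (b | d))) -> ~((b <-> f) & (~((b <-> f) <-> f) -> ~~((f | (f ^ (b -> f))) <-> f))) = 1 -> 1 = 1

1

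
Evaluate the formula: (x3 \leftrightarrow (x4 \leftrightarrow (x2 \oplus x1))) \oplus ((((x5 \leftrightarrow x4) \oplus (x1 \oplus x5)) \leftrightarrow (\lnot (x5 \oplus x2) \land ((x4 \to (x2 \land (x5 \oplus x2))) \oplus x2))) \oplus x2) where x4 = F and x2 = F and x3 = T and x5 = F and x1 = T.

F

Substituting x4=F, x2=F, x3=T, x5=F, x1=T:
x2 \oplus x1 = F \oplus T = T
x4 \leftrightarrow (x2 \oplus x1) = F \leftrightarrow T = F
x3 \leftrightarrow (x4 \leftrightarrow (x2 \oplus x1)) = T \leftrightarrow F = F
x5 \leftrightarrow x4 = F \leftrightarrow F = T
x1 \oplus x5 = T \oplus F = T
(x5 \leftrightarrow x4) \oplus (x1 \oplus x5) = T \oplus T = F
x5 \oplus x2 = F \oplus F = F
\lnot (x5 \oplus x2) = \lnot F = T
x5 \oplus x2 = F \oplus F = F
x2 \land (x5 \oplus x2) = F \land F = F
x4 \to (x2 \land (x5 \oplus x2)) = F \to F = T
(x4 \to (x2 \land (x5 \oplus x2))) \oplus x2 = T \oplus F = T
\lnot (x5 \oplus x2) \land ((x4 \to (x2 \land (x5 \oplus x2))) \oplus x2) = T \land T = T
((x5 \leftrightarrow x4) \oplus (x1 \oplus x5)) \leftrightarrow (\lnot (x5 \oplus x2) \land ((x4 \to (x2 \land (x5 \oplus x2))) \oplus x2)) = F \leftrightarrow T = F
(((x5 \leftrightarrow x4) \oplus (x1 \oplus x5)) \leftrightarrow (\lnot (x5 \oplus x2) \land ((x4 \to (x2 \land (x5 \oplus x2))) \oplus x2))) \oplus x2 = F \oplus F = F
(x3 \leftrightarrow (x4 \leftrightarrow (x2 \oplus x1))) \oplus ((((x5 \leftrightarrow x4) \oplus (x1 \oplus x5)) \leftrightarrow (\lnot (x5 \oplus x2) \land ((x4 \to (x2 \land (x5 \oplus x2))) \oplus x2))) \oplus x2) = F \oplus F = F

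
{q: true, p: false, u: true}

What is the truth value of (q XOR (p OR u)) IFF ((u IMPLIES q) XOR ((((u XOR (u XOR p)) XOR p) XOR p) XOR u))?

p OR u = false OR true = true
q XOR (p OR u) = true XOR true = false
u IMPLIES q = true IMPLIES true = true
u XOR p = true XOR false = true
u XOR (u XOR p) = true XOR true = false
(u XOR (u XOR p)) XOR p = false XOR false = false
((u XOR (u XOR p)) XOR p) XOR p = false XOR false = false
(((u XOR (u XOR p)) XOR p) XOR p) XOR u = false XOR true = true
(u IMPLIES q) XOR ((((u XOR (u XOR p)) XOR p) XOR p) XOR u) = true XOR true = false
(q XOR (p OR u)) IFF ((u IMPLIES q) XOR ((((u XOR (u XOR p)) XOR p) XOR p) XOR u)) = false IFF false = true

true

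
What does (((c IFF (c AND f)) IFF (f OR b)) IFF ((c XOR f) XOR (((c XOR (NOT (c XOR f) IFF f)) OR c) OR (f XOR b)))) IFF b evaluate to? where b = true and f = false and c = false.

true

c AND f = false AND false = false
c IFF (c AND f) = false IFF false = true
f OR b = false OR true = true
(c IFF (c AND f)) IFF (f OR b) = true IFF true = true
c XOR f = false XOR false = false
c XOR f = false XOR false = false
NOT (c XOR f) = NOT false = true
NOT (c XOR f) IFF f = true IFF false = false
c XOR (NOT (c XOR f) IFF f) = false XOR false = false
(c XOR (NOT (c XOR f) IFF f)) OR c = false OR false = false
f XOR b = false XOR true = true
((c XOR (NOT (c XOR f) IFF f)) OR c) OR (f XOR b) = false OR true = true
(c XOR f) XOR (((c XOR (NOT (c XOR f) IFF f)) OR c) OR (f XOR b)) = false XOR true = true
((c IFF (c AND f)) IFF (f OR b)) IFF ((c XOR f) XOR (((c XOR (NOT (c XOR f) IFF f)) OR c) OR (f XOR b))) = true IFF true = true
(((c IFF (c AND f)) IFF (f OR b)) IFF ((c XOR f) XOR (((c XOR (NOT (c XOR f) IFF f)) OR c) OR (f XOR b)))) IFF b = true IFF true = true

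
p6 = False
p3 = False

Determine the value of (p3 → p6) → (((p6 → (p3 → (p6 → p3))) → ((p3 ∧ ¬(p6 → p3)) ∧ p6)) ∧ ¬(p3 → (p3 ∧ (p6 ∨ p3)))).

p3 → p6 = False → False = True
p6 → p3 = False → False = True
p3 → (p6 → p3) = False → True = True
p6 → (p3 → (p6 → p3)) = False → True = True
p6 → p3 = False → False = True
¬(p6 → p3) = ¬True = False
p3 ∧ ¬(p6 → p3) = False ∧ False = False
(p3 ∧ ¬(p6 → p3)) ∧ p6 = False ∧ False = False
(p6 → (p3 → (p6 → p3))) → ((p3 ∧ ¬(p6 → p3)) ∧ p6) = True → False = False
p6 ∨ p3 = False ∨ False = False
p3 ∧ (p6 ∨ p3) = False ∧ False = False
p3 → (p3 ∧ (p6 ∨ p3)) = False → False = True
¬(p3 → (p3 ∧ (p6 ∨ p3))) = ¬True = False
((p6 → (p3 → (p6 → p3))) → ((p3 ∧ ¬(p6 → p3)) ∧ p6)) ∧ ¬(p3 → (p3 ∧ (p6 ∨ p3))) = False ∧ False = False
(p3 → p6) → (((p6 → (p3 → (p6 → p3))) → ((p3 ∧ ¬(p6 → p3)) ∧ p6)) ∧ ¬(p3 → (p3 ∧ (p6 ∨ p3)))) = True → False = False

False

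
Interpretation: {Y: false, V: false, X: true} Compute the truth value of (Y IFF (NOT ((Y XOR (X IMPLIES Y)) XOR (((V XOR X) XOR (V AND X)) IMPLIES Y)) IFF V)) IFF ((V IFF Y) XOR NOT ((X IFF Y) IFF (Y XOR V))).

Substituting Y=false, V=false, X=true:
X IMPLIES Y = true IMPLIES false = false
Y XOR (X IMPLIES Y) = false XOR false = false
V XOR X = false XOR true = true
V AND X = false AND true = false
(V XOR X) XOR (V AND X) = true XOR false = true
((V XOR X) XOR (V AND X)) IMPLIES Y = true IMPLIES false = false
(Y XOR (X IMPLIES Y)) XOR (((V XOR X) XOR (V AND X)) IMPLIES Y) = false XOR false = false
NOT ((Y XOR (X IMPLIES Y)) XOR (((V XOR X) XOR (V AND X)) IMPLIES Y)) = NOT false = true
NOT ((Y XOR (X IMPLIES Y)) XOR (((V XOR X) XOR (V AND X)) IMPLIES Y)) IFF V = true IFF false = false
Y IFF (NOT ((Y XOR (X IMPLIES Y)) XOR (((V XOR X) XOR (V AND X)) IMPLIES Y)) IFF V) = false IFF false = true
V IFF Y = false IFF false = true
X IFF Y = true IFF false = false
Y XOR V = false XOR false = false
(X IFF Y) IFF (Y XOR V) = false IFF false = true
NOT ((X IFF Y) IFF (Y XOR V)) = NOT true = false
(V IFF Y) XOR NOT ((X IFF Y) IFF (Y XOR V)) = true XOR false = true
(Y IFF (NOT ((Y XOR (X IMPLIES Y)) XOR (((V XOR X) XOR (V AND X)) IMPLIES Y)) IFF V)) IFF ((V IFF Y) XOR NOT ((X IFF Y) IFF (Y XOR V))) = true IFF true = true

true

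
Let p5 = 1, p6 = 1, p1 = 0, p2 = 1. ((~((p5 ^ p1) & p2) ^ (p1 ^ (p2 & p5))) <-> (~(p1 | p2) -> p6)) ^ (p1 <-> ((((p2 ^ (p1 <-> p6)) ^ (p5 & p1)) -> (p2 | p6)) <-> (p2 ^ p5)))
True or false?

p5 ^ p1 = 1 ^ 0 = 1
(p5 ^ p1) & p2 = 1 & 1 = 1
~((p5 ^ p1) & p2) = ~1 = 0
p2 & p5 = 1 & 1 = 1
p1 ^ (p2 & p5) = 0 ^ 1 = 1
~((p5 ^ p1) & p2) ^ (p1 ^ (p2 & p5)) = 0 ^ 1 = 1
p1 | p2 = 0 | 1 = 1
~(p1 | p2) = ~1 = 0
~(p1 | p2) -> p6 = 0 -> 1 = 1
(~((p5 ^ p1) & p2) ^ (p1 ^ (p2 & p5))) <-> (~(p1 | p2) -> p6) = 1 <-> 1 = 1
p1 <-> p6 = 0 <-> 1 = 0
p2 ^ (p1 <-> p6) = 1 ^ 0 = 1
p5 & p1 = 1 & 0 = 0
(p2 ^ (p1 <-> p6)) ^ (p5 & p1) = 1 ^ 0 = 1
p2 | p6 = 1 | 1 = 1
((p2 ^ (p1 <-> p6)) ^ (p5 & p1)) -> (p2 | p6) = 1 -> 1 = 1
p2 ^ p5 = 1 ^ 1 = 0
(((p2 ^ (p1 <-> p6)) ^ (p5 & p1)) -> (p2 | p6)) <-> (p2 ^ p5) = 1 <-> 0 = 0
p1 <-> ((((p2 ^ (p1 <-> p6)) ^ (p5 & p1)) -> (p2 | p6)) <-> (p2 ^ p5)) = 0 <-> 0 = 1
((~((p5 ^ p1) & p2) ^ (p1 ^ (p2 & p5))) <-> (~(p1 | p2) -> p6)) ^ (p1 <-> ((((p2 ^ (p1 <-> p6)) ^ (p5 & p1)) -> (p2 | p6)) <-> (p2 ^ p5))) = 1 ^ 1 = 0

0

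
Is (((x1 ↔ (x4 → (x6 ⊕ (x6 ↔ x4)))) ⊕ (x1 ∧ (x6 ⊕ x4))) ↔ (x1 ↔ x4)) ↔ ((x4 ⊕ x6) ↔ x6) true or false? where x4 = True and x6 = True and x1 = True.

Substituting x4=True, x6=True, x1=True:
x6 ↔ x4 = True ↔ True = True
x6 ⊕ (x6 ↔ x4) = True ⊕ True = False
x4 → (x6 ⊕ (x6 ↔ x4)) = True → False = False
x1 ↔ (x4 → (x6 ⊕ (x6 ↔ x4))) = True ↔ False = False
x6 ⊕ x4 = True ⊕ True = False
x1 ∧ (x6 ⊕ x4) = True ∧ False = False
(x1 ↔ (x4 → (x6 ⊕ (x6 ↔ x4)))) ⊕ (x1 ∧ (x6 ⊕ x4)) = False ⊕ False = False
x1 ↔ x4 = True ↔ True = True
((x1 ↔ (x4 → (x6 ⊕ (x6 ↔ x4)))) ⊕ (x1 ∧ (x6 ⊕ x4))) ↔ (x1 ↔ x4) = False ↔ True = False
x4 ⊕ x6 = True ⊕ True = False
(x4 ⊕ x6) ↔ x6 = False ↔ True = False
(((x1 ↔ (x4 → (x6 ⊕ (x6 ↔ x4)))) ⊕ (x1 ∧ (x6 ⊕ x4))) ↔ (x1 ↔ x4)) ↔ ((x4 ⊕ x6) ↔ x6) = False ↔ False = True

True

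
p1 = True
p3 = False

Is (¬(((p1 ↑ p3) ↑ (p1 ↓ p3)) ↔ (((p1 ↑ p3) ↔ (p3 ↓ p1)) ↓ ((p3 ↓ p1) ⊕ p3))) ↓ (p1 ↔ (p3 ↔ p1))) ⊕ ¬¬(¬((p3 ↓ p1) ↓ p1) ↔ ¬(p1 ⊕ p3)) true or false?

True

p1 ↑ p3 = True ↑ False = True
p1 ↓ p3 = True ↓ False = False
(p1 ↑ p3) ↑ (p1 ↓ p3) = True ↑ False = True
p1 ↑ p3 = True ↑ False = True
p3 ↓ p1 = False ↓ True = False
(p1 ↑ p3) ↔ (p3 ↓ p1) = True ↔ False = False
p3 ↓ p1 = False ↓ True = False
(p3 ↓ p1) ⊕ p3 = False ⊕ False = False
((p1 ↑ p3) ↔ (p3 ↓ p1)) ↓ ((p3 ↓ p1) ⊕ p3) = False ↓ False = True
((p1 ↑ p3) ↑ (p1 ↓ p3)) ↔ (((p1 ↑ p3) ↔ (p3 ↓ p1)) ↓ ((p3 ↓ p1) ⊕ p3)) = True ↔ True = True
¬(((p1 ↑ p3) ↑ (p1 ↓ p3)) ↔ (((p1 ↑ p3) ↔ (p3 ↓ p1)) ↓ ((p3 ↓ p1) ⊕ p3))) = ¬True = False
p3 ↔ p1 = False ↔ True = False
p1 ↔ (p3 ↔ p1) = True ↔ False = False
¬(((p1 ↑ p3) ↑ (p1 ↓ p3)) ↔ (((p1 ↑ p3) ↔ (p3 ↓ p1)) ↓ ((p3 ↓ p1) ⊕ p3))) ↓ (p1 ↔ (p3 ↔ p1)) = False ↓ False = True
p3 ↓ p1 = False ↓ True = False
(p3 ↓ p1) ↓ p1 = False ↓ True = False
¬((p3 ↓ p1) ↓ p1) = ¬False = True
p1 ⊕ p3 = True ⊕ False = True
¬(p1 ⊕ p3) = ¬True = False
¬((p3 ↓ p1) ↓ p1) ↔ ¬(p1 ⊕ p3) = True ↔ False = False
¬(¬((p3 ↓ p1) ↓ p1) ↔ ¬(p1 ⊕ p3)) = ¬False = True
¬¬(¬((p3 ↓ p1) ↓ p1) ↔ ¬(p1 ⊕ p3)) = ¬True = False
(¬(((p1 ↑ p3) ↑ (p1 ↓ p3)) ↔ (((p1 ↑ p3) ↔ (p3 ↓ p1)) ↓ ((p3 ↓ p1) ⊕ p3))) ↓ (p1 ↔ (p3 ↔ p1))) ⊕ ¬¬(¬((p3 ↓ p1) ↓ p1) ↔ ¬(p1 ⊕ p3)) = True ⊕ False = True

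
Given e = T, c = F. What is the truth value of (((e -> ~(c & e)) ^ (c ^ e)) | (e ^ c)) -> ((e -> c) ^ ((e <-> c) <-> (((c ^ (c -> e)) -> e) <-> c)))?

T

c & e = F & T = F
~(c & e) = ~F = T
e -> ~(c & e) = T -> T = T
c ^ e = F ^ T = T
(e -> ~(c & e)) ^ (c ^ e) = T ^ T = F
e ^ c = T ^ F = T
((e -> ~(c & e)) ^ (c ^ e)) | (e ^ c) = F | T = T
e -> c = T -> F = F
e <-> c = T <-> F = F
c -> e = F -> T = T
c ^ (c -> e) = F ^ T = T
(c ^ (c -> e)) -> e = T -> T = T
((c ^ (c -> e)) -> e) <-> c = T <-> F = F
(e <-> c) <-> (((c ^ (c -> e)) -> e) <-> c) = F <-> F = T
(e -> c) ^ ((e <-> c) <-> (((c ^ (c -> e)) -> e) <-> c)) = F ^ T = T
(((e -> ~(c & e)) ^ (c ^ e)) | (e ^ c)) -> ((e -> c) ^ ((e <-> c) <-> (((c ^ (c -> e)) -> e) <-> c))) = T -> T = T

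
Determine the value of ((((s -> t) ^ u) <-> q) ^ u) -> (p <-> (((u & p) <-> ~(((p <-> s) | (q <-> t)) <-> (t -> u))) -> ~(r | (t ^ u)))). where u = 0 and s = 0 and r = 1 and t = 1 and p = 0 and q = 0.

Substituting u=0, s=0, r=1, t=1, p=0, q=0:
s -> t = 0 -> 1 = 1
(s -> t) ^ u = 1 ^ 0 = 1
((s -> t) ^ u) <-> q = 1 <-> 0 = 0
(((s -> t) ^ u) <-> q) ^ u = 0 ^ 0 = 0
u & p = 0 & 0 = 0
p <-> s = 0 <-> 0 = 1
q <-> t = 0 <-> 1 = 0
(p <-> s) | (q <-> t) = 1 | 0 = 1
t -> u = 1 -> 0 = 0
((p <-> s) | (q <-> t)) <-> (t -> u) = 1 <-> 0 = 0
~(((p <-> s) | (q <-> t)) <-> (t -> u)) = ~0 = 1
(u & p) <-> ~(((p <-> s) | (q <-> t)) <-> (t -> u)) = 0 <-> 1 = 0
t ^ u = 1 ^ 0 = 1
r | (t ^ u) = 1 | 1 = 1
~(r | (t ^ u)) = ~1 = 0
((u & p) <-> ~(((p <-> s) | (q <-> t)) <-> (t -> u))) -> ~(r | (t ^ u)) = 0 -> 0 = 1
p <-> (((u & p) <-> ~(((p <-> s) | (q <-> t)) <-> (t -> u))) -> ~(r | (t ^ u))) = 0 <-> 1 = 0
((((s -> t) ^ u) <-> q) ^ u) -> (p <-> (((u & p) <-> ~(((p <-> s) | (q <-> t)) <-> (t -> u))) -> ~(r | (t ^ u)))) = 0 -> 0 = 1

1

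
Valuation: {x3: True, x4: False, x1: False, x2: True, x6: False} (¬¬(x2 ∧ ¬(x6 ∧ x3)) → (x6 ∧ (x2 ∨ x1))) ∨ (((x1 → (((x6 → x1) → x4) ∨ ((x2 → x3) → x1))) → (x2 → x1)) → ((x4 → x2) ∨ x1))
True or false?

x6 ∧ x3 = False ∧ True = False
¬(x6 ∧ x3) = ¬False = True
x2 ∧ ¬(x6 ∧ x3) = True ∧ True = True
¬(x2 ∧ ¬(x6 ∧ x3)) = ¬True = False
¬¬(x2 ∧ ¬(x6 ∧ x3)) = ¬False = True
x2 ∨ x1 = True ∨ False = True
x6 ∧ (x2 ∨ x1) = False ∧ True = False
¬¬(x2 ∧ ¬(x6 ∧ x3)) → (x6 ∧ (x2 ∨ x1)) = True → False = False
x6 → x1 = False → False = True
(x6 → x1) → x4 = True → False = False
x2 → x3 = True → True = True
(x2 → x3) → x1 = True → False = False
((x6 → x1) → x4) ∨ ((x2 → x3) → x1) = False ∨ False = False
x1 → (((x6 → x1) → x4) ∨ ((x2 → x3) → x1)) = False → False = True
x2 → x1 = True → False = False
(x1 → (((x6 → x1) → x4) ∨ ((x2 → x3) → x1))) → (x2 → x1) = True → False = False
x4 → x2 = False → True = True
(x4 → x2) ∨ x1 = True ∨ False = True
((x1 → (((x6 → x1) → x4) ∨ ((x2 → x3) → x1))) → (x2 → x1)) → ((x4 → x2) ∨ x1) = False → True = True
(¬¬(x2 ∧ ¬(x6 ∧ x3)) → (x6 ∧ (x2 ∨ x1))) ∨ (((x1 → (((x6 → x1) → x4) ∨ ((x2 → x3) → x1))) → (x2 → x1)) → ((x4 → x2) ∨ x1)) = False ∨ True = True

True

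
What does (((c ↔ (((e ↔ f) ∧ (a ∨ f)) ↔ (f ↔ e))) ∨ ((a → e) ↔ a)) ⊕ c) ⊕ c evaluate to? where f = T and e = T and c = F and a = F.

e ↔ f = T ↔ T = T
a ∨ f = F ∨ T = T
(e ↔ f) ∧ (a ∨ f) = T ∧ T = T
f ↔ e = T ↔ T = T
((e ↔ f) ∧ (a ∨ f)) ↔ (f ↔ e) = T ↔ T = T
c ↔ (((e ↔ f) ∧ (a ∨ f)) ↔ (f ↔ e)) = F ↔ T = F
a → e = F → T = T
(a → e) ↔ a = T ↔ F = F
(c ↔ (((e ↔ f) ∧ (a ∨ f)) ↔ (f ↔ e))) ∨ ((a → e) ↔ a) = F ∨ F = F
((c ↔ (((e ↔ f) ∧ (a ∨ f)) ↔ (f ↔ e))) ∨ ((a → e) ↔ a)) ⊕ c = F ⊕ F = F
(((c ↔ (((e ↔ f) ∧ (a ∨ f)) ↔ (f ↔ e))) ∨ ((a → e) ↔ a)) ⊕ c) ⊕ c = F ⊕ F = F

F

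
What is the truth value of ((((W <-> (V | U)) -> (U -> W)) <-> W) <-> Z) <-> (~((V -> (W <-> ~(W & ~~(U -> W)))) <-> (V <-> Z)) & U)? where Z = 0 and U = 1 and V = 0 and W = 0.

V | U = 0 | 1 = 1
W <-> (V | U) = 0 <-> 1 = 0
U -> W = 1 -> 0 = 0
(W <-> (V | U)) -> (U -> W) = 0 -> 0 = 1
((W <-> (V | U)) -> (U -> W)) <-> W = 1 <-> 0 = 0
(((W <-> (V | U)) -> (U -> W)) <-> W) <-> Z = 0 <-> 0 = 1
U -> W = 1 -> 0 = 0
~(U -> W) = ~0 = 1
~~(U -> W) = ~1 = 0
W & ~~(U -> W) = 0 & 0 = 0
~(W & ~~(U -> W)) = ~0 = 1
W <-> ~(W & ~~(U -> W)) = 0 <-> 1 = 0
V -> (W <-> ~(W & ~~(U -> W))) = 0 -> 0 = 1
V <-> Z = 0 <-> 0 = 1
(V -> (W <-> ~(W & ~~(U -> W)))) <-> (V <-> Z) = 1 <-> 1 = 1
~((V -> (W <-> ~(W & ~~(U -> W)))) <-> (V <-> Z)) = ~1 = 0
~((V -> (W <-> ~(W & ~~(U -> W)))) <-> (V <-> Z)) & U = 0 & 1 = 0
((((W <-> (V | U)) -> (U -> W)) <-> W) <-> Z) <-> (~((V -> (W <-> ~(W & ~~(U -> W)))) <-> (V <-> Z)) & U) = 1 <-> 0 = 0

0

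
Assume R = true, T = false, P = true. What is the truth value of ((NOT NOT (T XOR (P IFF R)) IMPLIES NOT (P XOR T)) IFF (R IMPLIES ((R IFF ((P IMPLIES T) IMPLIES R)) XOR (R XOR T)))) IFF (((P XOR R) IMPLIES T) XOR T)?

true

P IFF R = true IFF true = true
T XOR (P IFF R) = false XOR true = true
NOT (T XOR (P IFF R)) = NOT true = false
NOT NOT (T XOR (P IFF R)) = NOT false = true
P XOR T = true XOR false = true
NOT (P XOR T) = NOT true = false
NOT NOT (T XOR (P IFF R)) IMPLIES NOT (P XOR T) = true IMPLIES false = false
P IMPLIES T = true IMPLIES false = false
(P IMPLIES T) IMPLIES R = false IMPLIES true = true
R IFF ((P IMPLIES T) IMPLIES R) = true IFF true = true
R XOR T = true XOR false = true
(R IFF ((P IMPLIES T) IMPLIES R)) XOR (R XOR T) = true XOR true = false
R IMPLIES ((R IFF ((P IMPLIES T) IMPLIES R)) XOR (R XOR T)) = true IMPLIES false = false
(NOT NOT (T XOR (P IFF R)) IMPLIES NOT (P XOR T)) IFF (R IMPLIES ((R IFF ((P IMPLIES T) IMPLIES R)) XOR (R XOR T))) = false IFF false = true
P XOR R = true XOR true = false
(P XOR R) IMPLIES T = false IMPLIES false = true
((P XOR R) IMPLIES T) XOR T = true XOR false = true
((NOT NOT (T XOR (P IFF R)) IMPLIES NOT (P XOR T)) IFF (R IMPLIES ((R IFF ((P IMPLIES T) IMPLIES R)) XOR (R XOR T)))) IFF (((P XOR R) IMPLIES T) XOR T) = true IFF true = true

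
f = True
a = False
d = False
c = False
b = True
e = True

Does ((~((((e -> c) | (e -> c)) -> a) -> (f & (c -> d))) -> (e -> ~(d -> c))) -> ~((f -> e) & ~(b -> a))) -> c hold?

True

e -> c = True -> False = False
e -> c = True -> False = False
(e -> c) | (e -> c) = False | False = False
((e -> c) | (e -> c)) -> a = False -> False = True
c -> d = False -> False = True
f & (c -> d) = True & True = True
(((e -> c) | (e -> c)) -> a) -> (f & (c -> d)) = True -> True = True
~((((e -> c) | (e -> c)) -> a) -> (f & (c -> d))) = ~True = False
d -> c = False -> False = True
~(d -> c) = ~True = False
e -> ~(d -> c) = True -> False = False
~((((e -> c) | (e -> c)) -> a) -> (f & (c -> d))) -> (e -> ~(d -> c)) = False -> False = True
f -> e = True -> True = True
b -> a = True -> False = False
~(b -> a) = ~False = True
(f -> e) & ~(b -> a) = True & True = True
~((f -> e) & ~(b -> a)) = ~True = False
(~((((e -> c) | (e -> c)) -> a) -> (f & (c -> d))) -> (e -> ~(d -> c))) -> ~((f -> e) & ~(b -> a)) = True -> False = False
((~((((e -> c) | (e -> c)) -> a) -> (f & (c -> d))) -> (e -> ~(d -> c))) -> ~((f -> e) & ~(b -> a))) -> c = False -> False = True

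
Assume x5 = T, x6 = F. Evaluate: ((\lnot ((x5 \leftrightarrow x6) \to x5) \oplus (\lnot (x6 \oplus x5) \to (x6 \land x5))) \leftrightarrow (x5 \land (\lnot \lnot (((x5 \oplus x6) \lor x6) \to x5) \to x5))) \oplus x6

x5 \leftrightarrow x6 = T \leftrightarrow F = F
(x5 \leftrightarrow x6) \to x5 = F \to T = T
\lnot ((x5 \leftrightarrow x6) \to x5) = \lnot T = F
x6 \oplus x5 = F \oplus T = T
\lnot (x6 \oplus x5) = \lnot T = F
x6 \land x5 = F \land T = F
\lnot (x6 \oplus x5) \to (x6 \land x5) = F \to F = T
\lnot ((x5 \leftrightarrow x6) \to x5) \oplus (\lnot (x6 \oplus x5) \to (x6 \land x5)) = F \oplus T = T
x5 \oplus x6 = T \oplus F = T
(x5 \oplus x6) \lor x6 = T \lor F = T
((x5 \oplus x6) \lor x6) \to x5 = T \to T = T
\lnot (((x5 \oplus x6) \lor x6) \to x5) = \lnot T = F
\lnot \lnot (((x5 \oplus x6) \lor x6) \to x5) = \lnot F = T
\lnot \lnot (((x5 \oplus x6) \lor x6) \to x5) \to x5 = T \to T = T
x5 \land (\lnot \lnot (((x5 \oplus x6) \lor x6) \to x5) \to x5) = T \land T = T
(\lnot ((x5 \leftrightarrow x6) \to x5) \oplus (\lnot (x6 \oplus x5) \to (x6 \land x5))) \leftrightarrow (x5 \land (\lnot \lnot (((x5 \oplus x6) \lor x6) \to x5) \to x5)) = T \leftrightarrow T = T
((\lnot ((x5 \leftrightarrow x6) \to x5) \oplus (\lnot (x6 \oplus x5) \to (x6 \land x5))) \leftrightarrow (x5 \land (\lnot \lnot (((x5 \oplus x6) \lor x6) \to x5) \to x5))) \oplus x6 = T \oplus F = T

T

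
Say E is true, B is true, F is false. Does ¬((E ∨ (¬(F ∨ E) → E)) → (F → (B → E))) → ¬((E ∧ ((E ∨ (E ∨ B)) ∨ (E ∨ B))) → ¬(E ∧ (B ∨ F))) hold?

Substituting E=True, B=True, F=False:
F ∨ E = False ∨ True = True
¬(F ∨ E) = ¬True = False
¬(F ∨ E) → E = False → True = True
E ∨ (¬(F ∨ E) → E) = True ∨ True = True
B → E = True → True = True
F → (B → E) = False → True = True
(E ∨ (¬(F ∨ E) → E)) → (F → (B → E)) = True → True = True
¬((E ∨ (¬(F ∨ E) → E)) → (F → (B → E))) = ¬True = False
E ∨ B = True ∨ True = True
E ∨ (E ∨ B) = True ∨ True = True
E ∨ B = True ∨ True = True
(E ∨ (E ∨ B)) ∨ (E ∨ B) = True ∨ True = True
E ∧ ((E ∨ (E ∨ B)) ∨ (E ∨ B)) = True ∧ True = True
B ∨ F = True ∨ False = True
E ∧ (B ∨ F) = True ∧ True = True
¬(E ∧ (B ∨ F)) = ¬True = False
(E ∧ ((E ∨ (E ∨ B)) ∨ (E ∨ B))) → ¬(E ∧ (B ∨ F)) = True → False = False
¬((E ∧ ((E ∨ (E ∨ B)) ∨ (E ∨ B))) → ¬(E ∧ (B ∨ F))) = ¬False = True
¬((E ∨ (¬(F ∨ E) → E)) → (F → (B → E))) → ¬((E ∧ ((E ∨ (E ∨ B)) ∨ (E ∨ B))) → ¬(E ∧ (B ∨ F))) = False → True = True

True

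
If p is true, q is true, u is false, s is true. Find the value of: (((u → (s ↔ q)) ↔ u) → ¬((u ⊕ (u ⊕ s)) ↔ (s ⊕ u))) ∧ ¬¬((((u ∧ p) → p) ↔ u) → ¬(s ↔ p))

True

s ↔ q = True ↔ True = True
u → (s ↔ q) = False → True = True
(u → (s ↔ q)) ↔ u = True ↔ False = False
u ⊕ s = False ⊕ True = True
u ⊕ (u ⊕ s) = False ⊕ True = True
s ⊕ u = True ⊕ False = True
(u ⊕ (u ⊕ s)) ↔ (s ⊕ u) = True ↔ True = True
¬((u ⊕ (u ⊕ s)) ↔ (s ⊕ u)) = ¬True = False
((u → (s ↔ q)) ↔ u) → ¬((u ⊕ (u ⊕ s)) ↔ (s ⊕ u)) = False → False = True
u ∧ p = False ∧ True = False
(u ∧ p) → p = False → True = True
((u ∧ p) → p) ↔ u = True ↔ False = False
s ↔ p = True ↔ True = True
¬(s ↔ p) = ¬True = False
(((u ∧ p) → p) ↔ u) → ¬(s ↔ p) = False → False = True
¬((((u ∧ p) → p) ↔ u) → ¬(s ↔ p)) = ¬True = False
¬¬((((u ∧ p) → p) ↔ u) → ¬(s ↔ p)) = ¬False = True
(((u → (s ↔ q)) ↔ u) → ¬((u ⊕ (u ⊕ s)) ↔ (s ⊕ u))) ∧ ¬¬((((u ∧ p) → p) ↔ u) → ¬(s ↔ p)) = True ∧ True = True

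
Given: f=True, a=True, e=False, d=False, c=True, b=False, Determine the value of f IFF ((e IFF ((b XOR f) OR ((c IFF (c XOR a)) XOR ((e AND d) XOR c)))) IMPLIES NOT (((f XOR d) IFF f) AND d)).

Substituting f=True, a=True, e=False, d=False, c=True, b=False:
b XOR f = False XOR True = True
c XOR a = True XOR True = False
c IFF (c XOR a) = True IFF False = False
e AND d = False AND False = False
(e AND d) XOR c = False XOR True = True
(c IFF (c XOR a)) XOR ((e AND d) XOR c) = False XOR True = True
(b XOR f) OR ((c IFF (c XOR a)) XOR ((e AND d) XOR c)) = True OR True = True
e IFF ((b XOR f) OR ((c IFF (c XOR a)) XOR ((e AND d) XOR c))) = False IFF True = False
f XOR d = True XOR False = True
(f XOR d) IFF f = True IFF True = True
((f XOR d) IFF f) AND d = True AND False = False
NOT (((f XOR d) IFF f) AND d) = NOT False = True
(e IFF ((b XOR f) OR ((c IFF (c XOR a)) XOR ((e AND d) XOR c)))) IMPLIES NOT (((f XOR d) IFF f) AND d) = False IMPLIES True = True
f IFF ((e IFF ((b XOR f) OR ((c IFF (c XOR a)) XOR ((e AND d) XOR c)))) IMPLIES NOT (((f XOR d) IFF f) AND d)) = True IFF True = True

True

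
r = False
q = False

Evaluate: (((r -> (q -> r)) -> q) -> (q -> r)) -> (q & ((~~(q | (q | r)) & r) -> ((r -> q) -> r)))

False

Substituting r=False, q=False:
q -> r = False -> False = True
r -> (q -> r) = False -> True = True
(r -> (q -> r)) -> q = True -> False = False
q -> r = False -> False = True
((r -> (q -> r)) -> q) -> (q -> r) = False -> True = True
q | r = False | False = False
q | (q | r) = False | False = False
~(q | (q | r)) = ~False = True
~~(q | (q | r)) = ~True = False
~~(q | (q | r)) & r = False & False = False
r -> q = False -> False = True
(r -> q) -> r = True -> False = False
(~~(q | (q | r)) & r) -> ((r -> q) -> r) = False -> False = True
q & ((~~(q | (q | r)) & r) -> ((r -> q) -> r)) = False & True = False
(((r -> (q -> r)) -> q) -> (q -> r)) -> (q & ((~~(q | (q | r)) & r) -> ((r -> q) -> r))) = True -> False = False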